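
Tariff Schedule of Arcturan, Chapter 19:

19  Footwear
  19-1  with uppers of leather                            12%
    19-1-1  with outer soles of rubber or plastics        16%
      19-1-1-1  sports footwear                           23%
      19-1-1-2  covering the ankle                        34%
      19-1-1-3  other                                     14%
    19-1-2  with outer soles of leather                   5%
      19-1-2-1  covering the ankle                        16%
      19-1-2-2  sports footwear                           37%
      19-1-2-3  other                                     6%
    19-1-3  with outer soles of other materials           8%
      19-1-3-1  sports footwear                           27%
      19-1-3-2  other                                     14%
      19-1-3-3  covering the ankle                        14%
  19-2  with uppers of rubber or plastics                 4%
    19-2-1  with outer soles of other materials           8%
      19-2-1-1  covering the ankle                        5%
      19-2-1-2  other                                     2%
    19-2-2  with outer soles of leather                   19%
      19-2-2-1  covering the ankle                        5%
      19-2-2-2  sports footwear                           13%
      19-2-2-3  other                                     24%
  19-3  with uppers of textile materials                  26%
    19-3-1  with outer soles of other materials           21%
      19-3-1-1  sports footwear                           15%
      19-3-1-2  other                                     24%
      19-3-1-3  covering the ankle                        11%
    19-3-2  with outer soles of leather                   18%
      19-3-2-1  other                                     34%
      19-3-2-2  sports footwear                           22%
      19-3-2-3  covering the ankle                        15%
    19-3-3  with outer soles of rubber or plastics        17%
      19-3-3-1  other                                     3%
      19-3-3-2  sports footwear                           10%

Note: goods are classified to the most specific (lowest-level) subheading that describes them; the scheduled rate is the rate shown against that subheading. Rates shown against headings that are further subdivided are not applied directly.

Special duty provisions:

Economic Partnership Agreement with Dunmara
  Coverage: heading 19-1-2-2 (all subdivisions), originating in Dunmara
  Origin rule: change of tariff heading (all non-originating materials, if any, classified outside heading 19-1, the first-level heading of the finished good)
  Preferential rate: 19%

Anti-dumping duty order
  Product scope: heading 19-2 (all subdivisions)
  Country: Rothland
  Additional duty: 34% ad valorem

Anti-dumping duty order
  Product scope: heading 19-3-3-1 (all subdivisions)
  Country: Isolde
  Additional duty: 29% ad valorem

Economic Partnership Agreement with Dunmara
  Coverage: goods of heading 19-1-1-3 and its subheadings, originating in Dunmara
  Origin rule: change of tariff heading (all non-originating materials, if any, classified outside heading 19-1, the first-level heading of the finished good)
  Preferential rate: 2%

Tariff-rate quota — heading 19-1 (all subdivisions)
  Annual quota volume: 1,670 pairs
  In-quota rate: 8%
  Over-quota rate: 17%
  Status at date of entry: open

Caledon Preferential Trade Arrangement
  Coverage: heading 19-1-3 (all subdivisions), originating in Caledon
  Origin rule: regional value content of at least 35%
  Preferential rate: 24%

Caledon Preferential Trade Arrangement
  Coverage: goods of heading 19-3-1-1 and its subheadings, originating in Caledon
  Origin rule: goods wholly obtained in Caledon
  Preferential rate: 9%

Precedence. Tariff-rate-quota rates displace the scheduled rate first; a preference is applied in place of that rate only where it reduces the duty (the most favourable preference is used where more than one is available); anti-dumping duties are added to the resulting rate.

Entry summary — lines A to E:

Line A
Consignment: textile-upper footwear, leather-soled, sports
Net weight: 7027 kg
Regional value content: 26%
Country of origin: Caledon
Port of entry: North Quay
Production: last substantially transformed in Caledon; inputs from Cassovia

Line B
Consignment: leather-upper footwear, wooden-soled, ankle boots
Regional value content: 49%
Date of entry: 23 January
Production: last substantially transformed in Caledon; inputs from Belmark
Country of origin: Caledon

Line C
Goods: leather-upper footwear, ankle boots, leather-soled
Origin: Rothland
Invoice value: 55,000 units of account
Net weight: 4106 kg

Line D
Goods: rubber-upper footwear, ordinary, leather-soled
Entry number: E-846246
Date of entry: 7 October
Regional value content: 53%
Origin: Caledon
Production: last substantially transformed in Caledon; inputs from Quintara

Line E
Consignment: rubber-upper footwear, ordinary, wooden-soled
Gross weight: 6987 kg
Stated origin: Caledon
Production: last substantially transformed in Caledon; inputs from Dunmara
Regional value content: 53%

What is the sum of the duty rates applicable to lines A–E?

Line A: textile-upper → 19-3; leather-soled → 19-3-2; sports → 19-3-2-2. Scheduled 22%. Caledon agreement on 19-1-3: 19-3-2-2 not covered; Caledon agreement on 19-3-1-1: 19-3-2-2 not covered. → 22%.
Line B: leather-upper → 19-1; wooden-soled → 19-1-3; ankle boots → 19-1-3-3. Scheduled 14%. quota on 19-1 open → in-quota 8%; Caledon agreement on 19-1-3: RVC ≥ 35% → 24% available; Caledon agreement on 19-3-1-1: 19-1-3-3 not covered; preference 24% not lower than 8% → no reduction. → 8%.
Line C: leather-upper → 19-1; leather-soled → 19-1-2; ankle boots → 19-1-2-1. Scheduled 16%. quota on 19-1 open → in-quota 8%. → 8%.
Line D: rubber-upper → 19-2; leather-soled → 19-2-2; ordinary → 19-2-2-3. Scheduled 24%. Caledon agreement on 19-1-3: 19-2-2-3 not covered; Caledon agreement on 19-3-1-1: 19-2-2-3 not covered. → 24%.
Line E: rubber-upper → 19-2; wooden-soled → 19-2-1; ordinary → 19-2-1-2. Scheduled 2%. Caledon agreement on 19-1-3: 19-2-1-2 not covered; Caledon agreement on 19-3-1-1: 19-2-1-2 not covered. → 2%.
Sum: 22% + 8% + 8% + 24% + 2% = 64%.

64%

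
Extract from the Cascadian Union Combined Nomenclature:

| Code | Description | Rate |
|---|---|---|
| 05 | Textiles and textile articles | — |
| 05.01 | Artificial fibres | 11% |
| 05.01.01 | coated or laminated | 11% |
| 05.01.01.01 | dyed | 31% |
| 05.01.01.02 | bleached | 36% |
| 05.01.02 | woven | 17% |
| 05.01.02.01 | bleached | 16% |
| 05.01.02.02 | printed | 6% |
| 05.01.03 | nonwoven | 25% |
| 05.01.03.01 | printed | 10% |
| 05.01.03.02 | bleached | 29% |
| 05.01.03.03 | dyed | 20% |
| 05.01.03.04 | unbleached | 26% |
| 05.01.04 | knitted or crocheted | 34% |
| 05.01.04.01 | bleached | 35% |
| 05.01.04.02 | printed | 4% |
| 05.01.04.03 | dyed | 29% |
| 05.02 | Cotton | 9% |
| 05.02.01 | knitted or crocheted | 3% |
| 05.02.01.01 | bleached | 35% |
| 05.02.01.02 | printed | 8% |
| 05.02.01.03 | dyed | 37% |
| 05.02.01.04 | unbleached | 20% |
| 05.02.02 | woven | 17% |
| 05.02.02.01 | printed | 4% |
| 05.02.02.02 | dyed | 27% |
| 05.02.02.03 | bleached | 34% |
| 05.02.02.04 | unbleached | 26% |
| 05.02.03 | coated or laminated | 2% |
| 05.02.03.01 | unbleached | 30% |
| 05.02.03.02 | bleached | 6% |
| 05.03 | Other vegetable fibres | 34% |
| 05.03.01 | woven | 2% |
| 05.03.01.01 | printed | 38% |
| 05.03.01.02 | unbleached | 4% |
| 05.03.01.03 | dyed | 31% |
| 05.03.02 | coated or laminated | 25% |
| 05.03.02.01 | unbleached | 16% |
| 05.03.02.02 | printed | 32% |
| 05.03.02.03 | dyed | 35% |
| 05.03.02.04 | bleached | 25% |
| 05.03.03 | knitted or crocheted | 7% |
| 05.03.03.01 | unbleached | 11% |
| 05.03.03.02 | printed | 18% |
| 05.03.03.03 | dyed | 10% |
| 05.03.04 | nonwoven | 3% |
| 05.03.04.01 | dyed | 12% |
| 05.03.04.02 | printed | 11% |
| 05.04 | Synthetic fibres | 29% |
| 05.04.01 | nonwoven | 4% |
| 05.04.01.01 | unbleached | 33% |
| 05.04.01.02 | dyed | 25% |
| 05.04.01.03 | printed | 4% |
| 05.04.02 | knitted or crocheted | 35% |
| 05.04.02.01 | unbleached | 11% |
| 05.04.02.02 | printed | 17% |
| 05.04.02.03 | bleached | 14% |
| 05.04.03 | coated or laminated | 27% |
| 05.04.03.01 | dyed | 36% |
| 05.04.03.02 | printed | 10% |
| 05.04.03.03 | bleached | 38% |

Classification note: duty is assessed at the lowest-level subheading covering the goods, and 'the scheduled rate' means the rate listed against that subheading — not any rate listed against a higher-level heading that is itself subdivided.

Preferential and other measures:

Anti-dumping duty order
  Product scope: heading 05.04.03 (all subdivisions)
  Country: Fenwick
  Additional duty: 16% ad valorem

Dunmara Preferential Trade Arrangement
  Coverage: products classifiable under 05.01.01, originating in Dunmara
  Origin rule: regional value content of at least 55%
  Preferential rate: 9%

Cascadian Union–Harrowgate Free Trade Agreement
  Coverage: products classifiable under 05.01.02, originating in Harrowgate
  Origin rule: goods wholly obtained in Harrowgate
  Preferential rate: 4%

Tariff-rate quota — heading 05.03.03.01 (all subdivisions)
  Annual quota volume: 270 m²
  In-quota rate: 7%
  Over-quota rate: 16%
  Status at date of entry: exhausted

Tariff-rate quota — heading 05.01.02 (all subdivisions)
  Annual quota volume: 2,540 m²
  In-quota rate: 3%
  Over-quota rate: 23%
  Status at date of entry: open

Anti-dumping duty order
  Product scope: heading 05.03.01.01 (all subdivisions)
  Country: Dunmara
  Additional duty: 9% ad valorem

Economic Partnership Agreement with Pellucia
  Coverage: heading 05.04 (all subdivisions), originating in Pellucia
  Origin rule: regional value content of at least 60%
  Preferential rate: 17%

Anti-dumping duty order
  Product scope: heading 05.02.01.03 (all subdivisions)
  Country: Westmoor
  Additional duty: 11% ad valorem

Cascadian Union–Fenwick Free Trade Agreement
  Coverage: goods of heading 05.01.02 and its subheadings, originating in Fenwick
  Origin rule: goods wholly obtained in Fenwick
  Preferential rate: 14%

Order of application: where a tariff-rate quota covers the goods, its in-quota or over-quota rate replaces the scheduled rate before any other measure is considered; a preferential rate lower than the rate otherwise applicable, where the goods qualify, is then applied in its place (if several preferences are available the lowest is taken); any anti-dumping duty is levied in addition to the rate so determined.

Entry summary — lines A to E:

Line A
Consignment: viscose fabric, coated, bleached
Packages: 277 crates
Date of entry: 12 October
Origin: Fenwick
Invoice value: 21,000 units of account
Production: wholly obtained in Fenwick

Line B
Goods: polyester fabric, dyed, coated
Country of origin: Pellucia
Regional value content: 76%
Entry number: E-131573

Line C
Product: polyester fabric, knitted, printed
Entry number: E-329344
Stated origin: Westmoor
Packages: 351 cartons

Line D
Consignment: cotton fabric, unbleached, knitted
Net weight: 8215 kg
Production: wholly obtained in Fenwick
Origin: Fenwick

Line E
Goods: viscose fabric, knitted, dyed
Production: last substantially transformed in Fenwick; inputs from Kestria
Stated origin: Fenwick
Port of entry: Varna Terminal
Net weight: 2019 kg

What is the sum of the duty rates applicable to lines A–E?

119%

Line A: viscose → 05.01; coated → 05.01.01; bleached → 05.01.01.02. Scheduled 36%. Fenwick agreement on 05.01.02: 05.01.01.02 not covered. → 36%.
Line B: polyester → 05.04; coated → 05.04.03; dyed → 05.04.03.01. Scheduled 36%. Pellucia agreement on 05.04: RVC ≥ 60% → 17% available; preferential 17%. → 17%.
Line C: polyester → 05.04; knitted → 05.04.02; printed → 05.04.02.02. Scheduled 17%. No special measure applies. → 17%.
Line D: cotton → 05.02; knitted → 05.02.01; unbleached → 05.02.01.04. Scheduled 20%. Fenwick agreement on 05.01.02: 05.02.01.04 not covered. → 20%.
Line E: viscose → 05.01; knitted → 05.01.04; dyed → 05.01.04.03. Scheduled 29%. Fenwick agreement on 05.01.02: 05.01.04.03 not covered. → 29%.
Sum: 36% + 17% + 17% + 20% + 29% = 119%.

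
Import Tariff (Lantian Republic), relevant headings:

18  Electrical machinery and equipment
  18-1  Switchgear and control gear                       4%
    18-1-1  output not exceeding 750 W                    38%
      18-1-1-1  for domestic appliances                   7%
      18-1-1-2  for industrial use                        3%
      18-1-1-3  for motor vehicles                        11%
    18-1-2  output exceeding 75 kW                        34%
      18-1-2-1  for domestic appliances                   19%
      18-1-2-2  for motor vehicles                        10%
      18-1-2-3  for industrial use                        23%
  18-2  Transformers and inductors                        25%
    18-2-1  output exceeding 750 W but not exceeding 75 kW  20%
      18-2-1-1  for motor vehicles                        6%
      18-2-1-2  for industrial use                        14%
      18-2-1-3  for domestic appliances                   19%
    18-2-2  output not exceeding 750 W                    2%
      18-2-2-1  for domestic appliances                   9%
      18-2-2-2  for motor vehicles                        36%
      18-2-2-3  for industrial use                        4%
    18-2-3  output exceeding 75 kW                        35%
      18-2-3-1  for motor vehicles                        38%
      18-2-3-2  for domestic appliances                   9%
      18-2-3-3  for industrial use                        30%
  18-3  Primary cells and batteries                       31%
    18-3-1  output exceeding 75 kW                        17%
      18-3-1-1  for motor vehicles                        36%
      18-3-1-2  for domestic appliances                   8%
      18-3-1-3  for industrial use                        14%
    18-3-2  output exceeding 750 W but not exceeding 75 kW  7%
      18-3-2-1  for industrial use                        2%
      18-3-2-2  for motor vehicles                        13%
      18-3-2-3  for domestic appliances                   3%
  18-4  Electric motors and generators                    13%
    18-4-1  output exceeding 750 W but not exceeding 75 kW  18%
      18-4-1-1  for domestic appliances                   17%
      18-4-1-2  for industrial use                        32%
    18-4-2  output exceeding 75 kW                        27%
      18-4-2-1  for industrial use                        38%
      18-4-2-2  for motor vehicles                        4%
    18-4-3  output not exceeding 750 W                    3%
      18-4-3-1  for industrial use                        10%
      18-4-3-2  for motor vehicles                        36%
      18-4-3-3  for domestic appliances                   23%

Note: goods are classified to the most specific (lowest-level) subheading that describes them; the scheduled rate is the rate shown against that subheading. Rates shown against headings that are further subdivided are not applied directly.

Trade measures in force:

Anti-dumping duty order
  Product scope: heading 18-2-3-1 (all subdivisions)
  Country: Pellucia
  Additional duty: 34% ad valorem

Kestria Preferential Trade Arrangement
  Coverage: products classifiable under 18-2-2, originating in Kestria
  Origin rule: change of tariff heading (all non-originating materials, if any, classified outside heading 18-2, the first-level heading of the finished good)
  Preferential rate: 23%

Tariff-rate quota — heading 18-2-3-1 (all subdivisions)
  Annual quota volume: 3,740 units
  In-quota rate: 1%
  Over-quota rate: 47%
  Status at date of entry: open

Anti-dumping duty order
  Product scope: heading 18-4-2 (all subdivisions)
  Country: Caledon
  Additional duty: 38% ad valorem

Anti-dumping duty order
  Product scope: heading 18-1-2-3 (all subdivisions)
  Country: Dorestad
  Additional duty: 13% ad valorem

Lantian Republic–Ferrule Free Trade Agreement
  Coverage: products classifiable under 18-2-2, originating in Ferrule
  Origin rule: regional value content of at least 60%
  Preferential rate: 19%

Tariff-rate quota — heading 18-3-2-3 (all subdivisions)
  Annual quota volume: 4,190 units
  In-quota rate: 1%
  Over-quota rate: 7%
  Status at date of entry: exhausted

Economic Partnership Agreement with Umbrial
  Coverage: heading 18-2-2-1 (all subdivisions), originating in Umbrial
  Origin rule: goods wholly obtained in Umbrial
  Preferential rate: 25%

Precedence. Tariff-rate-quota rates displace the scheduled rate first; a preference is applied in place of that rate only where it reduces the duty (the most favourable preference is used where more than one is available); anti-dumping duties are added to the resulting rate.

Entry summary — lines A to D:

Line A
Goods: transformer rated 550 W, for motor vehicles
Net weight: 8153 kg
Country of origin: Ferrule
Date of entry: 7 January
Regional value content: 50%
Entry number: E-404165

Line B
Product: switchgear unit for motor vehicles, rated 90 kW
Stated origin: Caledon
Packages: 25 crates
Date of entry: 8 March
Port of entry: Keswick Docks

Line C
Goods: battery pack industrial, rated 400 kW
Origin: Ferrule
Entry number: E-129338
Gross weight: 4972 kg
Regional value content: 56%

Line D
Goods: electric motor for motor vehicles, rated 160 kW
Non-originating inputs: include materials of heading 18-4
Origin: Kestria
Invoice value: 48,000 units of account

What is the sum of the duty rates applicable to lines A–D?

64%

Line A: transformer → 18-2; rated 550 W → 18-2-2; for motor vehicles → 18-2-2-2. Scheduled 36%. Ferrule agreement on 18-2-2: RVC < 60%. → 36%.
Line B: switchgear unit → 18-1; rated 90 kW → 18-1-2; for motor vehicles → 18-1-2-2. Scheduled 10%. No special measure applies. → 10%.
Line C: battery pack → 18-3; rated 400 kW → 18-3-1; industrial → 18-3-1-3. Scheduled 14%. Ferrule agreement on 18-2-2: 18-3-1-3 not covered. → 14%.
Line D: electric motor → 18-4; rated 160 kW → 18-4-2; for motor vehicles → 18-4-2-2. Scheduled 4%. Kestria agreement on 18-2-2: 18-4-2-2 not covered. → 4%.
Sum: 36% + 10% + 14% + 4% = 64%.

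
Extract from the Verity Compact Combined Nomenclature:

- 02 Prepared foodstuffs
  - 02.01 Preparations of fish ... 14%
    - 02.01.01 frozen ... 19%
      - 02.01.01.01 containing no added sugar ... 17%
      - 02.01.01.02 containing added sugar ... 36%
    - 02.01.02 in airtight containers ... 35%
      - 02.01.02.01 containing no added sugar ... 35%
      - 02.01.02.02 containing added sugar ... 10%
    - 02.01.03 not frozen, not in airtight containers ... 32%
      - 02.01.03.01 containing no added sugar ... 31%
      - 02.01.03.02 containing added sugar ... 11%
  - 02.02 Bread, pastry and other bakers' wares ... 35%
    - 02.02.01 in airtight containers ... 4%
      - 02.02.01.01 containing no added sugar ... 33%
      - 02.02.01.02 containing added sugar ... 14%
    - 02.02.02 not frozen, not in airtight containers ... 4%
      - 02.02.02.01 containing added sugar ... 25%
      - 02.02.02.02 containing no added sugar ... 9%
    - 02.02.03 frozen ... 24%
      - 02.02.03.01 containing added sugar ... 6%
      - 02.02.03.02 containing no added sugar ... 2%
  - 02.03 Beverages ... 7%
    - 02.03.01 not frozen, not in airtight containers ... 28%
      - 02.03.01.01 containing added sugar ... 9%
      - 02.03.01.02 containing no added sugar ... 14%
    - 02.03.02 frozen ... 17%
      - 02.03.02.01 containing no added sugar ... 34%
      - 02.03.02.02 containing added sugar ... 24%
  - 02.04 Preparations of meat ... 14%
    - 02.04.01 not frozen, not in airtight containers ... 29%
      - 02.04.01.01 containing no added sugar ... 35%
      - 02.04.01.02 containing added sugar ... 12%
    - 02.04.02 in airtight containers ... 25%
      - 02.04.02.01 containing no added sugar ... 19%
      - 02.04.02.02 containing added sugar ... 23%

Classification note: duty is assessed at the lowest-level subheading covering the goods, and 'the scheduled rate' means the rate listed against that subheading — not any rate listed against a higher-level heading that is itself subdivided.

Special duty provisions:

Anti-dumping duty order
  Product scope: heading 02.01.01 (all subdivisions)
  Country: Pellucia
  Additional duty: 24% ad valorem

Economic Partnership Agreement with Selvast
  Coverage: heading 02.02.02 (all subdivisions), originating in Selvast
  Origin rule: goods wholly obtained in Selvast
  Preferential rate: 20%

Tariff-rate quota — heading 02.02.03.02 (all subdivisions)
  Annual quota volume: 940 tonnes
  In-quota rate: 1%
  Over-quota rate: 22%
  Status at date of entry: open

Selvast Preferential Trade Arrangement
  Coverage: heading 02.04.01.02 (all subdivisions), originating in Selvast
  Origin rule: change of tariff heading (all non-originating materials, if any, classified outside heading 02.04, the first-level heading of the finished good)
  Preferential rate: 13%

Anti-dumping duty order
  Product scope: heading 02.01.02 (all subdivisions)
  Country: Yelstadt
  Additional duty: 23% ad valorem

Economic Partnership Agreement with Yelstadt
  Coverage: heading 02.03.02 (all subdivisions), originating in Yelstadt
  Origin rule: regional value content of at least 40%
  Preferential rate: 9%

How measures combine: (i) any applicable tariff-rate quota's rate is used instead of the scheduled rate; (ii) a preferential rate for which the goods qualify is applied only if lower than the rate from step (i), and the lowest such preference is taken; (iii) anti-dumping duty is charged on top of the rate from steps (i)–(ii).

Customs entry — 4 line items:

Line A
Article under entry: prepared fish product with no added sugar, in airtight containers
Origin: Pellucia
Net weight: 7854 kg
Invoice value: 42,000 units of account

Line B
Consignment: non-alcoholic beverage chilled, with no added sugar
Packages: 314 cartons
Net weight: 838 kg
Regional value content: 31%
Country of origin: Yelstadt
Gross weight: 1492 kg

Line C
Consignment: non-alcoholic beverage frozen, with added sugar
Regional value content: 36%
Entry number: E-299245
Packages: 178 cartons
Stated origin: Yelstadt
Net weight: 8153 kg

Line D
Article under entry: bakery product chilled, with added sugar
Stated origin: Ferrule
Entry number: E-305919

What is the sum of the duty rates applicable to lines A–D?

98%

Line A: prepared fish product → 02.01; in airtight containers → 02.01.02; with no added sugar → 02.01.02.01. Scheduled 35%. No special measure applies. → 35%.
Line B: non-alcoholic beverage → 02.03; chilled → 02.03.01; with no added sugar → 02.03.01.02. Scheduled 14%. Yelstadt agreement on 02.03.02: 02.03.01.02 not covered. → 14%.
Line C: non-alcoholic beverage → 02.03; frozen → 02.03.02; with added sugar → 02.03.02.02. Scheduled 24%. Yelstadt agreement on 02.03.02: RVC < 40%. → 24%.
Line D: bakery product → 02.02; chilled → 02.02.02; with added sugar → 02.02.02.01. Scheduled 25%. No special measure applies. → 25%.
Sum: 35% + 14% + 24% + 25% = 98%.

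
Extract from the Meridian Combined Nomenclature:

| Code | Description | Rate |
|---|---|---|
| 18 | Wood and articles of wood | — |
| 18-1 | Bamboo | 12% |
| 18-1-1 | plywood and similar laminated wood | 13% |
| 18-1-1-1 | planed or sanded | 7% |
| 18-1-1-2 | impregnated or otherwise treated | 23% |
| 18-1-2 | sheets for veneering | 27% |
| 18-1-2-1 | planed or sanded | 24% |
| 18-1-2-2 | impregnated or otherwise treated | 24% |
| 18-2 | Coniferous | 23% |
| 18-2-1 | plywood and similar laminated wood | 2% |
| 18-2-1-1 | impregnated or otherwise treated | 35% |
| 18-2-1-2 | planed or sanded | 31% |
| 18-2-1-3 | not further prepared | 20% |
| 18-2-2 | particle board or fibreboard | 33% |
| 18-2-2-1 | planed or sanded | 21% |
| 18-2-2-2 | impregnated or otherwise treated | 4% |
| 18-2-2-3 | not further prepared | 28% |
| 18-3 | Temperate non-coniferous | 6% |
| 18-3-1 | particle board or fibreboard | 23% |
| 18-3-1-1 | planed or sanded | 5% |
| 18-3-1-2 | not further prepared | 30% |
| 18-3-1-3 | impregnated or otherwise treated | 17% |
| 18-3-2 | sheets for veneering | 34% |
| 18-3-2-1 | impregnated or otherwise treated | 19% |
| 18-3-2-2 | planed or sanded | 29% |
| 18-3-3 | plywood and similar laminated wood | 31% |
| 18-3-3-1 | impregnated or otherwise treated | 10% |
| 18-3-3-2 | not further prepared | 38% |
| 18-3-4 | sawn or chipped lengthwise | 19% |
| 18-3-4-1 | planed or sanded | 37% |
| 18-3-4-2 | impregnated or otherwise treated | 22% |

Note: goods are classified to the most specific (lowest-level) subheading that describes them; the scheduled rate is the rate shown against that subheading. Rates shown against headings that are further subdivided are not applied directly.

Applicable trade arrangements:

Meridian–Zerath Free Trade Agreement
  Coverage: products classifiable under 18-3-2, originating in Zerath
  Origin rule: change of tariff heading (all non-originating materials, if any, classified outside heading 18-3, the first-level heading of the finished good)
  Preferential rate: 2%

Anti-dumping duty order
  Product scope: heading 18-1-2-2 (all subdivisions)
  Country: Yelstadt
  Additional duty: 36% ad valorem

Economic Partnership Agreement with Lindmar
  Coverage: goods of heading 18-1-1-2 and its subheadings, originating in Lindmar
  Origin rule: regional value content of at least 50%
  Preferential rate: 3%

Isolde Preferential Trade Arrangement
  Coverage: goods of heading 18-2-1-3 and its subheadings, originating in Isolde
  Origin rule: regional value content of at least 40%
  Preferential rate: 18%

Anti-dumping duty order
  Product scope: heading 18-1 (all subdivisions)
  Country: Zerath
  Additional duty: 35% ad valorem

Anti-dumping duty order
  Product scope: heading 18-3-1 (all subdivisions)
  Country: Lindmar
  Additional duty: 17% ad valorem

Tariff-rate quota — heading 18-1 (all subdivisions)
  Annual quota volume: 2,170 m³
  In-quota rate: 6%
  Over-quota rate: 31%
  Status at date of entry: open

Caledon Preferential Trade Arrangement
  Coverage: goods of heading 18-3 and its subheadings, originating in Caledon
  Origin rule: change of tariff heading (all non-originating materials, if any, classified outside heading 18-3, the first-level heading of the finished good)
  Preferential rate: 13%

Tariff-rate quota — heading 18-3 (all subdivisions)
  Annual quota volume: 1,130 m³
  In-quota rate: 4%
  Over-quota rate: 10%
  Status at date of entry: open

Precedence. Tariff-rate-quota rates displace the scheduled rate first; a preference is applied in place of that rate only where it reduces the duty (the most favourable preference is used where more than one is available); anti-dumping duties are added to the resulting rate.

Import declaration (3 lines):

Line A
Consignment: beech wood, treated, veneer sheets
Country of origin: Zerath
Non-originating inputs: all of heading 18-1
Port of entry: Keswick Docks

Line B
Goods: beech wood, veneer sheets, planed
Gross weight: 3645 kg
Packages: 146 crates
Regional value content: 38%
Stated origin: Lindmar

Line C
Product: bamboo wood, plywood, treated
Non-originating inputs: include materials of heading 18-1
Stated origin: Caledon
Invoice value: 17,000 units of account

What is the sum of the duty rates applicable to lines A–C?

12%

Line A: beech → 18-3; veneer sheets → 18-3-2; treated → 18-3-2-1. Scheduled 19%. quota on 18-3 open → in-quota 4%; Zerath agreement on 18-3-2: CTH met → 2% available; preferential 2%. → 2%.
Line B: beech → 18-3; veneer sheets → 18-3-2; planed → 18-3-2-2. Scheduled 29%. quota on 18-3 open → in-quota 4%; Lindmar agreement on 18-1-1-2: 18-3-2-2 not covered. → 4%.
Line C: bamboo → 18-1; plywood → 18-1-1; treated → 18-1-1-2. Scheduled 23%. quota on 18-1 open → in-quota 6%; Caledon agreement on 18-3: 18-1-1-2 not covered. → 6%.
Sum: 2% + 4% + 6% = 12%.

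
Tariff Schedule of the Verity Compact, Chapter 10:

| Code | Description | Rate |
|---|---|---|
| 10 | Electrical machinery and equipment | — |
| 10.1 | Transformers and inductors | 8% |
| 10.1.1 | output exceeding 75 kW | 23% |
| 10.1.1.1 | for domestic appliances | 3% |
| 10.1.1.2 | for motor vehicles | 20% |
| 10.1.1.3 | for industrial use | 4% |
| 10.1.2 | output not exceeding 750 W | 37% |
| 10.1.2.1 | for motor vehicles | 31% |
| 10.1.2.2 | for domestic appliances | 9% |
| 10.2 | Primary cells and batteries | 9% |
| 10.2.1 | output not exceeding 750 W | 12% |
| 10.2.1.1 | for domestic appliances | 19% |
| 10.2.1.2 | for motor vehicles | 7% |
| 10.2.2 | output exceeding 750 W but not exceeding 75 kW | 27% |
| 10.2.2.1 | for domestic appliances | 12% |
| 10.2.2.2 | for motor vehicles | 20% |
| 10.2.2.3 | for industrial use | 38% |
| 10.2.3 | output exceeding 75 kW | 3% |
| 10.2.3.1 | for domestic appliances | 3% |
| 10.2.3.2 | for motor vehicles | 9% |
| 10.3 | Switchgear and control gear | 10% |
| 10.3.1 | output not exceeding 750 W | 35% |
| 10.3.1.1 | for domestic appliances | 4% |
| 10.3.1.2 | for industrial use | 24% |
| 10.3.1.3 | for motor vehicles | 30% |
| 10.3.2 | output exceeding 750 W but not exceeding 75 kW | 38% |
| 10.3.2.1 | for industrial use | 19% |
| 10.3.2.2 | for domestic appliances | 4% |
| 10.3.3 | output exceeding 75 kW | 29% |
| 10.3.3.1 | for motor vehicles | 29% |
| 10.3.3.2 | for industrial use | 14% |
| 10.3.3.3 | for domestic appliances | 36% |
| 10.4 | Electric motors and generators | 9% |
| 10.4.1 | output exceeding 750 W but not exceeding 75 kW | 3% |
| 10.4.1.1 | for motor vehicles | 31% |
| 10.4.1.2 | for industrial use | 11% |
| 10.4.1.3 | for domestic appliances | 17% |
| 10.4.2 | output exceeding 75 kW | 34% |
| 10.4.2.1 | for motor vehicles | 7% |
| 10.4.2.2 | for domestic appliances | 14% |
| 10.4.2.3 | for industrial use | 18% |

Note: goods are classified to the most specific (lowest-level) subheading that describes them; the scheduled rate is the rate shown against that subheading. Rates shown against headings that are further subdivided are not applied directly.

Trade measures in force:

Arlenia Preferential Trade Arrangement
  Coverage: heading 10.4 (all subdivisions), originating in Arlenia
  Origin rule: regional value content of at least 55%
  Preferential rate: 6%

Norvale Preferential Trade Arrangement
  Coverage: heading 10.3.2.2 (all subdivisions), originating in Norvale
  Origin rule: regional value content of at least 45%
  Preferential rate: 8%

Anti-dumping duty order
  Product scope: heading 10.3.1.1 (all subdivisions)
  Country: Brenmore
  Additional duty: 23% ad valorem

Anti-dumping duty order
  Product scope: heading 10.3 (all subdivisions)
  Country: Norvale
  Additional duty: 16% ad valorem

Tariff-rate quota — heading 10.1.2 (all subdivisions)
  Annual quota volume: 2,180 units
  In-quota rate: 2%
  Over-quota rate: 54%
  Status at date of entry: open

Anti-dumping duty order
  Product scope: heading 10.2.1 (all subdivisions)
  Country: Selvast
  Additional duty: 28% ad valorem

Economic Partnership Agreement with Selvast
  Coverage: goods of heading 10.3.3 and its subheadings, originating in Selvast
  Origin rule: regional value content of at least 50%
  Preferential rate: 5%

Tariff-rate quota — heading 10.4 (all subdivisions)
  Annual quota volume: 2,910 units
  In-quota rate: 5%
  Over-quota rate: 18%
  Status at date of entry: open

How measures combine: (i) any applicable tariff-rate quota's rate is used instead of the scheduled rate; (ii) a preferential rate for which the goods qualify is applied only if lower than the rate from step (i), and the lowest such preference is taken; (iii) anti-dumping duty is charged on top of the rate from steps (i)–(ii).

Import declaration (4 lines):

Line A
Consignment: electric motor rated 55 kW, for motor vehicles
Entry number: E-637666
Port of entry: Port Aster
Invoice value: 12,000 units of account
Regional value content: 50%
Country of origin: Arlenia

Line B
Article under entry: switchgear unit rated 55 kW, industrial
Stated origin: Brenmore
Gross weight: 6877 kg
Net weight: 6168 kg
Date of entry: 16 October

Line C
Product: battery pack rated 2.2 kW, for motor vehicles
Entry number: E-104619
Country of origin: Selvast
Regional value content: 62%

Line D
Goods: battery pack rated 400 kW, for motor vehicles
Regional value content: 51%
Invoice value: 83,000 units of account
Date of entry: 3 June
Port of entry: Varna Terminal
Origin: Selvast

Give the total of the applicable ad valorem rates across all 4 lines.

Line A: electric motor → 10.4; rated 55 kW → 10.4.1; for motor vehicles → 10.4.1.1. Scheduled 31%. quota on 10.4 open → in-quota 5%; Arlenia agreement on 10.4: RVC < 55%. → 5%.
Line B: switchgear unit → 10.3; rated 55 kW → 10.3.2; industrial → 10.3.2.1. Scheduled 19%. No special measure applies. → 19%.
Line C: battery pack → 10.2; rated 2.2 kW → 10.2.2; for motor vehicles → 10.2.2.2. Scheduled 20%. Selvast agreement on 10.3.3: 10.2.2.2 not covered. → 20%.
Line D: battery pack → 10.2; rated 400 kW → 10.2.3; for motor vehicles → 10.2.3.2. Scheduled 9%. Selvast agreement on 10.3.3: 10.2.3.2 not covered. → 9%.
Sum: 5% + 19% + 20% + 9% = 53%.

53%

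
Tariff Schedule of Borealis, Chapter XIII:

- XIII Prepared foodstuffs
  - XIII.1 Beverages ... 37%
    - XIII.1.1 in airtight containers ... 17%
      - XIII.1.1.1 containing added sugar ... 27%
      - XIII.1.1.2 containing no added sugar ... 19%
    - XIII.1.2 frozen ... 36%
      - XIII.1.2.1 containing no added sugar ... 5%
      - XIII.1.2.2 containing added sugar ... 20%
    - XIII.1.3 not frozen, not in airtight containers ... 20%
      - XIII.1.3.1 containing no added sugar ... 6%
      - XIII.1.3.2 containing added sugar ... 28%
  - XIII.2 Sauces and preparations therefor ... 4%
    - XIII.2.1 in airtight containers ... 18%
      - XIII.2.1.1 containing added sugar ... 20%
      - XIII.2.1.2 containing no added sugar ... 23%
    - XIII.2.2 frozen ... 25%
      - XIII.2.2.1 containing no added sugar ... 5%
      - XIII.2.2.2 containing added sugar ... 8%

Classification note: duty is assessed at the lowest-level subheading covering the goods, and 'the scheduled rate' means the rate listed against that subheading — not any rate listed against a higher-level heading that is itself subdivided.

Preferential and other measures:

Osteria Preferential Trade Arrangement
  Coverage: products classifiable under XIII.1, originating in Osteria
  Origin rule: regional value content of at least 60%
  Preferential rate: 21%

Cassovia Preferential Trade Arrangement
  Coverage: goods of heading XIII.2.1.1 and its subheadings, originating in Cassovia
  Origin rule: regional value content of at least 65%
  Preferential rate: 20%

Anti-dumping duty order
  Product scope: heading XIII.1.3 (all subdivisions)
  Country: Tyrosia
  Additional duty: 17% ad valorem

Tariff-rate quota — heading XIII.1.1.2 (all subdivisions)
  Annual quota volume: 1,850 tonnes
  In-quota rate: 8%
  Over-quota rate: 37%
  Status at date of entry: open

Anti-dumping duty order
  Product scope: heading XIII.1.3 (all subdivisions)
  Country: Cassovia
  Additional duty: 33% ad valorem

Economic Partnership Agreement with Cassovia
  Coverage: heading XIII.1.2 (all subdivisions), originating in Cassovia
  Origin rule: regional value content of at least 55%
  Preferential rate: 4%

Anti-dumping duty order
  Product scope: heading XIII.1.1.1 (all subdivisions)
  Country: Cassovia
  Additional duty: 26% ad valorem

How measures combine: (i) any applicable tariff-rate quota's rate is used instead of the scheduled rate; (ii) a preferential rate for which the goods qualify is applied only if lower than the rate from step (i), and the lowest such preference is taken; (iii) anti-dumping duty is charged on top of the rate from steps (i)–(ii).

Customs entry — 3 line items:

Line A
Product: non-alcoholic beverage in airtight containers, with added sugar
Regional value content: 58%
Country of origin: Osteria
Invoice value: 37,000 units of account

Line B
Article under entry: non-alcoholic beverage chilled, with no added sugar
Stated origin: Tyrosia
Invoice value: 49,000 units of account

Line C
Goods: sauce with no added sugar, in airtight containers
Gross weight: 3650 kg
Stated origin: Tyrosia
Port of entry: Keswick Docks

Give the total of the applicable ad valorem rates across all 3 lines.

Line A: non-alcoholic beverage → XIII.1; in airtight containers → XIII.1.1; with added sugar → XIII.1.1.1. Scheduled 27%. Osteria agreement on XIII.1: RVC < 60%. → 27%.
Line B: non-alcoholic beverage → XIII.1; chilled → XIII.1.3; with no added sugar → XIII.1.3.1. Scheduled 6%. anti-dumping (Tyrosia, XIII.1.3): +17%; total 6% + 17% = 23%. → 23%.
Line C: sauce → XIII.2; in airtight containers → XIII.2.1; with no added sugar → XIII.2.1.2. Scheduled 23%. No special measure applies. → 23%.
Sum: 27% + 23% + 23% = 73%.

73%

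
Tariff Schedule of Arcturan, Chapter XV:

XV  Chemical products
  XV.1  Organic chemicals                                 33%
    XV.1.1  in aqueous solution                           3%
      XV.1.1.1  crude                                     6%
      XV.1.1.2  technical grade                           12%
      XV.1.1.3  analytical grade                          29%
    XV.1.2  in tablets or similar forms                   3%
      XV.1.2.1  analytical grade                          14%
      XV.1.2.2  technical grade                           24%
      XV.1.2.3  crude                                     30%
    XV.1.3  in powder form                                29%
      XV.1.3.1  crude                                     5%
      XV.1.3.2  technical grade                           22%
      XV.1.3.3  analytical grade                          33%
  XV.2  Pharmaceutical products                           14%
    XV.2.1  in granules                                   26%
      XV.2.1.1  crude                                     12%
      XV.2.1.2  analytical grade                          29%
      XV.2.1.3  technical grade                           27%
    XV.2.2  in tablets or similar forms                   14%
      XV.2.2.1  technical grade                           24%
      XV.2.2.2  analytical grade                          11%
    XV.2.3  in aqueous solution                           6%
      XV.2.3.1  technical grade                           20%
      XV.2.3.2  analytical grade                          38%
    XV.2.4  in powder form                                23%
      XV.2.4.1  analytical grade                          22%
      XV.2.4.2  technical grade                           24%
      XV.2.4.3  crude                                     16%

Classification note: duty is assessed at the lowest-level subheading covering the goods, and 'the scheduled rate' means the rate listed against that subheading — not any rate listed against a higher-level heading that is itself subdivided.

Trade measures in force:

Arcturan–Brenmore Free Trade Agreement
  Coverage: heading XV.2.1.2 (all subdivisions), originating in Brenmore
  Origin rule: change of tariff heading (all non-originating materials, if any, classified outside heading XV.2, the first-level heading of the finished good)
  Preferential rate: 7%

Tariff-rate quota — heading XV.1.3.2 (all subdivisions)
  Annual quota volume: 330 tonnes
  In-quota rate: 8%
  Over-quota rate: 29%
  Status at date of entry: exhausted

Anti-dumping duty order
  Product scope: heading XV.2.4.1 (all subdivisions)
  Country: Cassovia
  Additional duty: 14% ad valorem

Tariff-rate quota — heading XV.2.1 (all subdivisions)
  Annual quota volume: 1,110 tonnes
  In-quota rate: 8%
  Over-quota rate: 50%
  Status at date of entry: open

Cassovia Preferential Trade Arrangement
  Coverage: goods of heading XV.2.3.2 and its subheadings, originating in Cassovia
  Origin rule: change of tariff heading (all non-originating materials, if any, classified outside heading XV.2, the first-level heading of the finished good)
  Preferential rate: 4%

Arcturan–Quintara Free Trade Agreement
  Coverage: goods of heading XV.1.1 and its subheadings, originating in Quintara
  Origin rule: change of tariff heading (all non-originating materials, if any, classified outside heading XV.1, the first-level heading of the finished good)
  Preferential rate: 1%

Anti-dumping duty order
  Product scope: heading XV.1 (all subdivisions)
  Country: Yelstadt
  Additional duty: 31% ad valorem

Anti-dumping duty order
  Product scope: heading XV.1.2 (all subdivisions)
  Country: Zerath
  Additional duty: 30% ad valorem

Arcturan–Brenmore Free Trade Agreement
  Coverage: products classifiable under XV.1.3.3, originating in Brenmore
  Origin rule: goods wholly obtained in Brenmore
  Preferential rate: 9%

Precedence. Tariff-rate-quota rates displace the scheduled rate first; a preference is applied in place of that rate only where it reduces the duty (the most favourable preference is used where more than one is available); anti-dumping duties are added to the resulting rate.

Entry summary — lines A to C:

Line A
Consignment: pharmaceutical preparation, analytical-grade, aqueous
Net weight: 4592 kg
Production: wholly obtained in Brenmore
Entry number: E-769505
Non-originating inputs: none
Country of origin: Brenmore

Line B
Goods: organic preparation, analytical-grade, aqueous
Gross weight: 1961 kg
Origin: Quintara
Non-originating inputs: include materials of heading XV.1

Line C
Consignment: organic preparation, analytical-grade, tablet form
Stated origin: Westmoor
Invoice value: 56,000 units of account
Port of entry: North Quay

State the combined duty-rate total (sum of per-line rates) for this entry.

Line A: pharmaceutical → XV.2; aqueous → XV.2.3; analytical-grade → XV.2.3.2. Scheduled 38%. Brenmore agreement on XV.2.1.2: XV.2.3.2 not covered; Brenmore agreement on XV.1.3.3: XV.2.3.2 not covered. → 38%.
Line B: organic → XV.1; aqueous → XV.1.1; analytical-grade → XV.1.1.3. Scheduled 29%. Quintara agreement on XV.1.1: CTH not met. → 29%.
Line C: organic → XV.1; tablet form → XV.1.2; analytical-grade → XV.1.2.1. Scheduled 14%. No special measure applies. → 14%.
Sum: 38% + 29% + 14% = 81%.

81%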